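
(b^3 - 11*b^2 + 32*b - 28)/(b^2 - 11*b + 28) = (b^2 - 4*b + 4)/(b - 4)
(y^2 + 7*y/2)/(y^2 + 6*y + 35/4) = 2*y/(2*y + 5)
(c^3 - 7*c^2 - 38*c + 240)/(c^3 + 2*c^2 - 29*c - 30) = (c - 8)/(c + 1)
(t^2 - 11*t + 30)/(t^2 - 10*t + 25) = (t - 6)/(t - 5)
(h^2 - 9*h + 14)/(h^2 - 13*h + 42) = (h - 2)/(h - 6)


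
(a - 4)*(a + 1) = a^2 - 3*a - 4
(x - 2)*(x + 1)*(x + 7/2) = x^3 + 5*x^2/2 - 11*x/2 - 7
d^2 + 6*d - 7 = (d - 1)*(d + 7)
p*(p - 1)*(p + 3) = p^3 + 2*p^2 - 3*p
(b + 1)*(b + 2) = b^2 + 3*b + 2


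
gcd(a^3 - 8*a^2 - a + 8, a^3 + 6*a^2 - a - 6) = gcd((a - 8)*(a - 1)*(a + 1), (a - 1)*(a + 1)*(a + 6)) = a^2 - 1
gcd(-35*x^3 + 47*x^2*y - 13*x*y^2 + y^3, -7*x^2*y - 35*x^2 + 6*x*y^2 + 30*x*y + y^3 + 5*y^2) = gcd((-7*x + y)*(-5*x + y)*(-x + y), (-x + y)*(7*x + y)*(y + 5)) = x - y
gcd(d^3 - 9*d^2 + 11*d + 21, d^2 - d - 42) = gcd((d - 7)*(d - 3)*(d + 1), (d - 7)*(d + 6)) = d - 7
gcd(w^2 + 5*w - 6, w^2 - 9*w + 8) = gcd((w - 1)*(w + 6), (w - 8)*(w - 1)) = w - 1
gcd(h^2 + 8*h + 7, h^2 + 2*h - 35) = h + 7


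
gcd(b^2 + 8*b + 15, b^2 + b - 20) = b + 5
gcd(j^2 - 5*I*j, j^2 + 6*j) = j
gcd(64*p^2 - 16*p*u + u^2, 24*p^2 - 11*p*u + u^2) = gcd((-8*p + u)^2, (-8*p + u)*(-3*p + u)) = 8*p - u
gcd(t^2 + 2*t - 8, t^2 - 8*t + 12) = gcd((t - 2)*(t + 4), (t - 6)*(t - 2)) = t - 2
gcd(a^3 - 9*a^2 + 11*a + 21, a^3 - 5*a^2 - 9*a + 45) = a - 3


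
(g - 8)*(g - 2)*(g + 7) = g^3 - 3*g^2 - 54*g + 112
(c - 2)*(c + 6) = c^2 + 4*c - 12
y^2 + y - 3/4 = (y - 1/2)*(y + 3/2)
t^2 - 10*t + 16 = (t - 8)*(t - 2)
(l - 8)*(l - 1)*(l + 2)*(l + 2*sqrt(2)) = l^4 - 7*l^3 + 2*sqrt(2)*l^3 - 14*sqrt(2)*l^2 - 10*l^2 - 20*sqrt(2)*l + 16*l + 32*sqrt(2)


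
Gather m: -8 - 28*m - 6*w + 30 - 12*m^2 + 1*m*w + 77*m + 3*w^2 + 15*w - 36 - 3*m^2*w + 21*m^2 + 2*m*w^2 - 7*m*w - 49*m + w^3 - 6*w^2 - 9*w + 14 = m^2*(9 - 3*w) + m*(2*w^2 - 6*w) + w^3 - 3*w^2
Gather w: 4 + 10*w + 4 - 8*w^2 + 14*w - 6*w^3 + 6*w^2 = -6*w^3 - 2*w^2 + 24*w + 8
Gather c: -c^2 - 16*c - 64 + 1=-c^2 - 16*c - 63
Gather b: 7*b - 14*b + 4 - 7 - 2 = -7*b - 5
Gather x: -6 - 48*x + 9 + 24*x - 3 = -24*x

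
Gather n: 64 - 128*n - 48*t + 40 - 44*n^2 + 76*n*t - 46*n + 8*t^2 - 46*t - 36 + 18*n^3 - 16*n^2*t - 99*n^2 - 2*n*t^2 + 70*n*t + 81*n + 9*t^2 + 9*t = 18*n^3 + n^2*(-16*t - 143) + n*(-2*t^2 + 146*t - 93) + 17*t^2 - 85*t + 68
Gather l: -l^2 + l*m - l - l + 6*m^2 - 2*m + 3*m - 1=-l^2 + l*(m - 2) + 6*m^2 + m - 1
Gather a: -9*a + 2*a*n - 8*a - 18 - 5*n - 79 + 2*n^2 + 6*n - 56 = a*(2*n - 17) + 2*n^2 + n - 153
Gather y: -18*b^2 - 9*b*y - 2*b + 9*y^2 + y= -18*b^2 - 2*b + 9*y^2 + y*(1 - 9*b)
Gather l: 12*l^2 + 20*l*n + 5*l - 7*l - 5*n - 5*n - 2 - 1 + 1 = 12*l^2 + l*(20*n - 2) - 10*n - 2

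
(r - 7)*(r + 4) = r^2 - 3*r - 28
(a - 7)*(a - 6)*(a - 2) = a^3 - 15*a^2 + 68*a - 84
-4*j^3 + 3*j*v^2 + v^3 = (-j + v)*(2*j + v)^2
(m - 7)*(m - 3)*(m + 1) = m^3 - 9*m^2 + 11*m + 21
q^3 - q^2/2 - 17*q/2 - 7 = (q - 7/2)*(q + 1)*(q + 2)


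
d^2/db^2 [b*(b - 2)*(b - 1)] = 6*b - 6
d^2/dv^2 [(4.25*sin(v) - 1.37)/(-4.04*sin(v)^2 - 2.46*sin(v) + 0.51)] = (69.3667999999999*sin(v)^5 - 131.680568*sin(v)^4 - 127.040224*sin(v)^3 + 119.913918*sin(v)^2 + 28.540071*sin(v) + 11.56278)/(4.04*sin(v)^2 + 2.46*sin(v) - 0.51)^3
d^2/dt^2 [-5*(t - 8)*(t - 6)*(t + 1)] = 130 - 30*t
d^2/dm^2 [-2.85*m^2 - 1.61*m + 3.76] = -5.70000000000000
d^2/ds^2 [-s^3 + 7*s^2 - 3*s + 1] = 14 - 6*s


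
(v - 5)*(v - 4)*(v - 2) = v^3 - 11*v^2 + 38*v - 40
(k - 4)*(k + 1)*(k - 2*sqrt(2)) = k^3 - 3*k^2 - 2*sqrt(2)*k^2 - 4*k + 6*sqrt(2)*k + 8*sqrt(2)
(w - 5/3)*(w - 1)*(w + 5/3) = w^3 - w^2 - 25*w/9 + 25/9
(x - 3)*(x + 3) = x^2 - 9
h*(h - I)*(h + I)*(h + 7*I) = h^4 + 7*I*h^3 + h^2 + 7*I*h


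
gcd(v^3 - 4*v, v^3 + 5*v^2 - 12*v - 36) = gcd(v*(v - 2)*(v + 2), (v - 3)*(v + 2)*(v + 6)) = v + 2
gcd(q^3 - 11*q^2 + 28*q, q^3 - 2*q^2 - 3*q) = q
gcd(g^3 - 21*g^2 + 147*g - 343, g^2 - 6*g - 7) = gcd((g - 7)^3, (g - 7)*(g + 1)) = g - 7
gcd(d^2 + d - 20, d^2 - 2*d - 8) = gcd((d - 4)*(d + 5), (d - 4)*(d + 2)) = d - 4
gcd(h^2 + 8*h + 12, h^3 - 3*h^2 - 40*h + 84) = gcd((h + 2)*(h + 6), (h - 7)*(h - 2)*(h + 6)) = h + 6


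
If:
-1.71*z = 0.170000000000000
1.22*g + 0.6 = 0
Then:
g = -0.49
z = -0.10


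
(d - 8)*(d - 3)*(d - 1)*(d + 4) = d^4 - 8*d^3 - 13*d^2 + 116*d - 96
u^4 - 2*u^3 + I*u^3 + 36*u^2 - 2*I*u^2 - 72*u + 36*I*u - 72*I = (u - 2)*(u - 6*I)*(u + I)*(u + 6*I)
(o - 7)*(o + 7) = o^2 - 49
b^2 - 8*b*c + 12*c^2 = (b - 6*c)*(b - 2*c)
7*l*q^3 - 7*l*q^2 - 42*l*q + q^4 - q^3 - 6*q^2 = q*(7*l + q)*(q - 3)*(q + 2)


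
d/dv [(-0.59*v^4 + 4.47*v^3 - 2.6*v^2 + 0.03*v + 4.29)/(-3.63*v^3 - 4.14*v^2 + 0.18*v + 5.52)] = (2.1417*v^6 + 4.8852*v^5 - 28.2624*v^4 - 11.2002*v^3 + 120.3975*v^2 + 6.8172*v - 0.6066)/(13.1769*v^6 + 30.0564*v^5 + 15.8328*v^4 - 41.5656*v^3 - 45.6732*v^2 + 1.9872*v + 30.4704)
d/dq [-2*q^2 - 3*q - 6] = -4*q - 3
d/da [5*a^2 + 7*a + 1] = 10*a + 7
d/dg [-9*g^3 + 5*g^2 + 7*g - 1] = -27*g^2 + 10*g + 7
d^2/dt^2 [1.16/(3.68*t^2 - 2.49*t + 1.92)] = (-31.418368*t^2 + 21.258624*t + 1.16*(7.36*t - 2.49)*(14.72*t - 4.98) - 16.392192)/(3.68*t^2 - 2.49*t + 1.92)^3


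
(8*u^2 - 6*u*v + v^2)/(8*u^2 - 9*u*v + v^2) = (8*u^2 - 6*u*v + v^2)/(8*u^2 - 9*u*v + v^2)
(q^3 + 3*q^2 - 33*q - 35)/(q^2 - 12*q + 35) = (q^2 + 8*q + 7)/(q - 7)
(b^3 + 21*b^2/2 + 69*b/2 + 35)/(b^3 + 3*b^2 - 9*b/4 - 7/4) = 2*(b^2 + 7*b + 10)/(2*b^2 - b - 1)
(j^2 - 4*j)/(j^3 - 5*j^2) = (j - 4)/(j*(j - 5))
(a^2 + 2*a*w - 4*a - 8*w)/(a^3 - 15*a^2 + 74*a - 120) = (a + 2*w)/(a^2 - 11*a + 30)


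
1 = 1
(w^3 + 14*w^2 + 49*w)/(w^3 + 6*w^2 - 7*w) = (w + 7)/(w - 1)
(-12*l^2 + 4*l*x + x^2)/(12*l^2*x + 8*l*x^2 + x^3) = (-2*l + x)/(x*(2*l + x))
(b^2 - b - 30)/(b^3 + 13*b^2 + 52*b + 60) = (b - 6)/(b^2 + 8*b + 12)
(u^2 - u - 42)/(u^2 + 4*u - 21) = (u^2 - u - 42)/(u^2 + 4*u - 21)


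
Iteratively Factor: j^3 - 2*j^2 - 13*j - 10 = (j + 1)*(j^2 - 3*j - 10) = (j - 5)*(j + 1)*(j + 2)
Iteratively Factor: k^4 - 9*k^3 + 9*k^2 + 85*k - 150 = (k - 5)*(k^3 - 4*k^2 - 11*k + 30) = (k - 5)^2*(k^2 + k - 6) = (k - 5)^2*(k - 2)*(k + 3)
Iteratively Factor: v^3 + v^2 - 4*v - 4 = (v + 1)*(v^2 - 4) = (v + 1)*(v + 2)*(v - 2)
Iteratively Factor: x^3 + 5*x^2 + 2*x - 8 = (x - 1)*(x^2 + 6*x + 8) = (x - 1)*(x + 4)*(x + 2)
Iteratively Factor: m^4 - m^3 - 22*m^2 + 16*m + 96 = (m - 4)*(m^3 + 3*m^2 - 10*m - 24) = (m - 4)*(m + 4)*(m^2 - m - 6) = (m - 4)*(m + 2)*(m + 4)*(m - 3)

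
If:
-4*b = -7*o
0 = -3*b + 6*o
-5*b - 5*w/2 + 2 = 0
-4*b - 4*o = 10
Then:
No Solution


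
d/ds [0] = 0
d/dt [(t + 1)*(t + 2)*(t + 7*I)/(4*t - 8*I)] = (t^3*(1 + I) + t^2*(1 + 2*I) + t*(20 + 8*I) + 30 + 12*I)/(t^2*(2 + 2*I) + t*(8 - 8*I) - 8 - 8*I)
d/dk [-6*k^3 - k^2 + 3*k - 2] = -18*k^2 - 2*k + 3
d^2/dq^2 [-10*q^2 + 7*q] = -20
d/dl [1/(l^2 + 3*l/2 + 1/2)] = 2*(-4*l - 3)/(2*l^2 + 3*l + 1)^2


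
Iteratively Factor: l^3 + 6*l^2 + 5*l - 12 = (l - 1)*(l^2 + 7*l + 12) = (l - 1)*(l + 4)*(l + 3)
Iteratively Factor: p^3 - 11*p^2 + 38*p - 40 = (p - 2)*(p^2 - 9*p + 20) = (p - 4)*(p - 2)*(p - 5)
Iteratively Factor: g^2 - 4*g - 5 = (g - 5)*(g + 1)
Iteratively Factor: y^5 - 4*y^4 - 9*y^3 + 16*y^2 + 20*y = (y + 2)*(y^4 - 6*y^3 + 3*y^2 + 10*y) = (y + 1)*(y + 2)*(y^3 - 7*y^2 + 10*y) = (y - 2)*(y + 1)*(y + 2)*(y^2 - 5*y) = (y - 5)*(y - 2)*(y + 1)*(y + 2)*(y)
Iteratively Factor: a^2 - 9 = (a + 3)*(a - 3)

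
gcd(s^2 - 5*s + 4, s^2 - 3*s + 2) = s - 1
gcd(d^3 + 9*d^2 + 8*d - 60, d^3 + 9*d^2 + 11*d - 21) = 1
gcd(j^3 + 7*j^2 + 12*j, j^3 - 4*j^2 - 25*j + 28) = j + 4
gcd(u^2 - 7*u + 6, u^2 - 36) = u - 6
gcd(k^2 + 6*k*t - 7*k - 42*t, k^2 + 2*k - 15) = 1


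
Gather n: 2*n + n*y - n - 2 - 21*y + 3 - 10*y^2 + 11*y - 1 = n*(y + 1) - 10*y^2 - 10*y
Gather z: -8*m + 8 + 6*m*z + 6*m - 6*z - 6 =-2*m + z*(6*m - 6) + 2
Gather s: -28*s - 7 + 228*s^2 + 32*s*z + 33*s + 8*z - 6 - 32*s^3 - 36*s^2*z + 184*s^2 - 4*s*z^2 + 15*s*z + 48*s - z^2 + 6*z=-32*s^3 + s^2*(412 - 36*z) + s*(-4*z^2 + 47*z + 53) - z^2 + 14*z - 13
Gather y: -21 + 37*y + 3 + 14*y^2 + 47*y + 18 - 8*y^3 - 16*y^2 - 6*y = -8*y^3 - 2*y^2 + 78*y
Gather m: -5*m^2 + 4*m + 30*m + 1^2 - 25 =-5*m^2 + 34*m - 24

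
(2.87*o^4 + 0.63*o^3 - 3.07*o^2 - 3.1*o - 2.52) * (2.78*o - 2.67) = 7.9786*o^5 - 5.9115*o^4 - 10.2167*o^3 - 0.421100000000001*o^2 + 1.2714*o + 6.7284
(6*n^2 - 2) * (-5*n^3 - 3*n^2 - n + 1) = -30*n^5 - 18*n^4 + 4*n^3 + 12*n^2 + 2*n - 2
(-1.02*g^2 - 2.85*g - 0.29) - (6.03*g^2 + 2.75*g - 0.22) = -7.05*g^2 - 5.6*g - 0.07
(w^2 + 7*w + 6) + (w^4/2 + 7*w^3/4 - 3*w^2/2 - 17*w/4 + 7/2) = w^4/2 + 7*w^3/4 - w^2/2 + 11*w/4 + 19/2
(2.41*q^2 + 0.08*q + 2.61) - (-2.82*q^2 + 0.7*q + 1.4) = 5.23*q^2 - 0.62*q + 1.21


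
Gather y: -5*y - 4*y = -9*y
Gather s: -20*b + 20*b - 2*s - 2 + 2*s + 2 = 0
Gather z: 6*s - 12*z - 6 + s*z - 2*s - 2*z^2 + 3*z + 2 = 4*s - 2*z^2 + z*(s - 9) - 4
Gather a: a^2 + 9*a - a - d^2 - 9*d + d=a^2 + 8*a - d^2 - 8*d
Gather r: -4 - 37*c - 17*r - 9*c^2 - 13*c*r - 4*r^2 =-9*c^2 - 37*c - 4*r^2 + r*(-13*c - 17) - 4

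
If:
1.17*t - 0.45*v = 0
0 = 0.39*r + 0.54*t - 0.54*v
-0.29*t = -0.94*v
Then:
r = 0.00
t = 0.00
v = 0.00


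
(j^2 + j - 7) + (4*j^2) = 5*j^2 + j - 7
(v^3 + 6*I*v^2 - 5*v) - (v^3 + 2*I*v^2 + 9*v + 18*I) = 4*I*v^2 - 14*v - 18*I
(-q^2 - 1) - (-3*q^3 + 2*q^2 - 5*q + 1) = 3*q^3 - 3*q^2 + 5*q - 2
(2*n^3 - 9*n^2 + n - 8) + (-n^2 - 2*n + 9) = 2*n^3 - 10*n^2 - n + 1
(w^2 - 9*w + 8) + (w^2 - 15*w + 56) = 2*w^2 - 24*w + 64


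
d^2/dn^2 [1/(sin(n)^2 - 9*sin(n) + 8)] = (-4*sin(n)^3 + 23*sin(n)^2 - 20*sin(n) - 146)/((sin(n) - 8)^3*(sin(n) - 1)^2)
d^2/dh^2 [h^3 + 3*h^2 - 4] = 6*h + 6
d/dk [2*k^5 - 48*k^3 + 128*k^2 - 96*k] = 10*k^4 - 144*k^2 + 256*k - 96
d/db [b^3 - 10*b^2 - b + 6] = 3*b^2 - 20*b - 1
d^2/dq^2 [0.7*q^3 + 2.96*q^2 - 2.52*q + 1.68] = 4.2*q + 5.92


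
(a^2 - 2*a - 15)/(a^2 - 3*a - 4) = (-a^2 + 2*a + 15)/(-a^2 + 3*a + 4)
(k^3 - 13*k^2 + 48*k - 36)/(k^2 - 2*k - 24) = (k^2 - 7*k + 6)/(k + 4)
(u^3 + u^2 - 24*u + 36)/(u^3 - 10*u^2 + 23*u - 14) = (u^2 + 3*u - 18)/(u^2 - 8*u + 7)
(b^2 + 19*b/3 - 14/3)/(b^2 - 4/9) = 3*(b + 7)/(3*b + 2)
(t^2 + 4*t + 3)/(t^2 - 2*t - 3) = (t + 3)/(t - 3)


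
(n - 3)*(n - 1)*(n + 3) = n^3 - n^2 - 9*n + 9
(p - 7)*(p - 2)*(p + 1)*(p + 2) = p^4 - 6*p^3 - 11*p^2 + 24*p + 28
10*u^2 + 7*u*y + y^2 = (2*u + y)*(5*u + y)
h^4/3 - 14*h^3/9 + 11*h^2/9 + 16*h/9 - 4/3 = (h/3 + 1/3)*(h - 3)*(h - 2)*(h - 2/3)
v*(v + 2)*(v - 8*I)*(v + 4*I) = v^4 + 2*v^3 - 4*I*v^3 + 32*v^2 - 8*I*v^2 + 64*v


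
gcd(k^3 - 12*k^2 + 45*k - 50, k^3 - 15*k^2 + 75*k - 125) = k^2 - 10*k + 25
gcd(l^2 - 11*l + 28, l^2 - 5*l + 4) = l - 4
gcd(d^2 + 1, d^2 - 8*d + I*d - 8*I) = d + I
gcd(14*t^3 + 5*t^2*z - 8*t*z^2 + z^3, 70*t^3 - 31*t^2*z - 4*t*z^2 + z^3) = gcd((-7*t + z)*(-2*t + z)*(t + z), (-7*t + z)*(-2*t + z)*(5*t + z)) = 14*t^2 - 9*t*z + z^2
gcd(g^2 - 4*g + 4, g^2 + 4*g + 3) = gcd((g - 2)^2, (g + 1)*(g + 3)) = 1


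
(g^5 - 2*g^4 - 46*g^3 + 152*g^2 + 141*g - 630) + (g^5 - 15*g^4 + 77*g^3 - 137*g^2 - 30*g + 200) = 2*g^5 - 17*g^4 + 31*g^3 + 15*g^2 + 111*g - 430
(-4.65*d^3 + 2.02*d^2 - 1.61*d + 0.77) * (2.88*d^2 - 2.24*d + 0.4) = -13.392*d^5 + 16.2336*d^4 - 11.0216*d^3 + 6.632*d^2 - 2.3688*d + 0.308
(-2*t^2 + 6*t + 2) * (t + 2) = -2*t^3 + 2*t^2 + 14*t + 4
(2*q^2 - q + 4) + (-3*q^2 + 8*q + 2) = -q^2 + 7*q + 6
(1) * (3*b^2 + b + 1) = 3*b^2 + b + 1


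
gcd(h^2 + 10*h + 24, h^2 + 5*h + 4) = h + 4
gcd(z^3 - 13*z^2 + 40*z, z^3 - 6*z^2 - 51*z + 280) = z^2 - 13*z + 40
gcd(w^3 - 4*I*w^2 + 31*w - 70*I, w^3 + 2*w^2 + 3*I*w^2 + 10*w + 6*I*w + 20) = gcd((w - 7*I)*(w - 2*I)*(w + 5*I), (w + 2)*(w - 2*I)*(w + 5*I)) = w^2 + 3*I*w + 10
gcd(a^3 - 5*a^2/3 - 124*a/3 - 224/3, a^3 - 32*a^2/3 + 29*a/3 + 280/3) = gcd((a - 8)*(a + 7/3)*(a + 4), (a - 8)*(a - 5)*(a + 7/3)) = a^2 - 17*a/3 - 56/3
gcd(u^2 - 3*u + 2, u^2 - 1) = u - 1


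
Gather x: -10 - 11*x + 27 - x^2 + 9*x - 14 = -x^2 - 2*x + 3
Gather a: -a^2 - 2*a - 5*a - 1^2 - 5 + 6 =-a^2 - 7*a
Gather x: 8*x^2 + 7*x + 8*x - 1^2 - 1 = 8*x^2 + 15*x - 2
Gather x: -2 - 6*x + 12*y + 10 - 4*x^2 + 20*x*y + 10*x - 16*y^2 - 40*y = -4*x^2 + x*(20*y + 4) - 16*y^2 - 28*y + 8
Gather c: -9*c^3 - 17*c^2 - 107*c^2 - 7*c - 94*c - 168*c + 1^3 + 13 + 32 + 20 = -9*c^3 - 124*c^2 - 269*c + 66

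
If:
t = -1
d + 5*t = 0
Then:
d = 5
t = -1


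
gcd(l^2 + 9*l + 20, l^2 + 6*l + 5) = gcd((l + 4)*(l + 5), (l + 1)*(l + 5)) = l + 5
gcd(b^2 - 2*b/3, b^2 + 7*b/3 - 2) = b - 2/3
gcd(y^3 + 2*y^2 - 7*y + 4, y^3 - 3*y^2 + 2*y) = y - 1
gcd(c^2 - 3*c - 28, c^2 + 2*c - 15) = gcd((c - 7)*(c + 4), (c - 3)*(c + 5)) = 1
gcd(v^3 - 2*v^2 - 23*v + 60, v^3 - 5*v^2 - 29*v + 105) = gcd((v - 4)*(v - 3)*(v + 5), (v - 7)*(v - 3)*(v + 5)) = v^2 + 2*v - 15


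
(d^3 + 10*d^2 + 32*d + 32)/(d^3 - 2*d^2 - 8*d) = (d^2 + 8*d + 16)/(d*(d - 4))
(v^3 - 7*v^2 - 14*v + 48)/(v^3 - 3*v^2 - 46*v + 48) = (v^2 + v - 6)/(v^2 + 5*v - 6)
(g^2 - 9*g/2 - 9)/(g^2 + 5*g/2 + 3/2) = (g - 6)/(g + 1)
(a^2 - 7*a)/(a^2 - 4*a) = (a - 7)/(a - 4)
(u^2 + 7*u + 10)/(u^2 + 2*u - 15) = (u + 2)/(u - 3)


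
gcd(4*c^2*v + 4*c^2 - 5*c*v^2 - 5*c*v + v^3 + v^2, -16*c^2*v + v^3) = -4*c + v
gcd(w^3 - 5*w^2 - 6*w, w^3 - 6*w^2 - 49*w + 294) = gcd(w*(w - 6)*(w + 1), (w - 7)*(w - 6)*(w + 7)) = w - 6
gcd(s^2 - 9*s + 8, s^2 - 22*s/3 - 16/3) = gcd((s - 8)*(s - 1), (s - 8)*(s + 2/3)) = s - 8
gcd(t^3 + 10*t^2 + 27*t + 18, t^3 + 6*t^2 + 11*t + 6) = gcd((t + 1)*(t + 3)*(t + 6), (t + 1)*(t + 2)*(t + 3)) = t^2 + 4*t + 3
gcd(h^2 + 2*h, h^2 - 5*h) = h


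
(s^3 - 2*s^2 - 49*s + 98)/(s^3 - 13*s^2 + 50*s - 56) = (s + 7)/(s - 4)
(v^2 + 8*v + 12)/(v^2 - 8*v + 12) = (v^2 + 8*v + 12)/(v^2 - 8*v + 12)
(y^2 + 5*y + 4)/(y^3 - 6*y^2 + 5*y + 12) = (y + 4)/(y^2 - 7*y + 12)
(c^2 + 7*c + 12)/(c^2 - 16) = (c + 3)/(c - 4)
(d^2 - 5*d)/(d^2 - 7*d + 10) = d/(d - 2)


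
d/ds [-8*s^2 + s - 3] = 1 - 16*s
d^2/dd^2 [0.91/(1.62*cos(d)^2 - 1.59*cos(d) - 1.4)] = (9.552816*(1 - cos(d)^2)^2 - 7.031934*cos(d)^3 + 15.332499*cos(d)^2 + 12.038208*cos(d) - 18.281718)/(-1.62*cos(d)^2 + 1.59*cos(d) + 1.4)^3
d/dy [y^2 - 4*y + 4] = 2*y - 4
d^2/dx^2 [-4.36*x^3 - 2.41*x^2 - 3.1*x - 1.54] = -26.16*x - 4.82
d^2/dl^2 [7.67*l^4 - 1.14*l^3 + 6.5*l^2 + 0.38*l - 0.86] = 92.04*l^2 - 6.84*l + 13.0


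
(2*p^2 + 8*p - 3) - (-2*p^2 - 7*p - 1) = 4*p^2 + 15*p - 2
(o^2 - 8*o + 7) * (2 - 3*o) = -3*o^3 + 26*o^2 - 37*o + 14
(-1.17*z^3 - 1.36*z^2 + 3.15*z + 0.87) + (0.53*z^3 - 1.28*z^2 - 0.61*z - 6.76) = -0.64*z^3 - 2.64*z^2 + 2.54*z - 5.89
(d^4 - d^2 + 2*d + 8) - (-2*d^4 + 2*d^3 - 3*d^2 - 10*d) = 3*d^4 - 2*d^3 + 2*d^2 + 12*d + 8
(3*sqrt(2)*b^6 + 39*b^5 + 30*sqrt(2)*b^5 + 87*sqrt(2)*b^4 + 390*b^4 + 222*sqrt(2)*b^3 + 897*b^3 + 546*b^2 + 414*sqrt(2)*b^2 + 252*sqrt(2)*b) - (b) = 3*sqrt(2)*b^6 + 39*b^5 + 30*sqrt(2)*b^5 + 87*sqrt(2)*b^4 + 390*b^4 + 222*sqrt(2)*b^3 + 897*b^3 + 546*b^2 + 414*sqrt(2)*b^2 - b + 252*sqrt(2)*b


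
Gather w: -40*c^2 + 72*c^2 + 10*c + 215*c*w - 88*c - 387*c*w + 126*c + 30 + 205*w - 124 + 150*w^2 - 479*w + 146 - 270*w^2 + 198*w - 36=32*c^2 + 48*c - 120*w^2 + w*(-172*c - 76) + 16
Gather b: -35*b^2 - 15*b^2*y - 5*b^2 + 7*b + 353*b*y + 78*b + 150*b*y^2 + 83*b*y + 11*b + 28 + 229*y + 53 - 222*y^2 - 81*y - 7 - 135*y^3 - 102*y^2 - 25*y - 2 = b^2*(-15*y - 40) + b*(150*y^2 + 436*y + 96) - 135*y^3 - 324*y^2 + 123*y + 72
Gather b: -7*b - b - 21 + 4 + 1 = -8*b - 16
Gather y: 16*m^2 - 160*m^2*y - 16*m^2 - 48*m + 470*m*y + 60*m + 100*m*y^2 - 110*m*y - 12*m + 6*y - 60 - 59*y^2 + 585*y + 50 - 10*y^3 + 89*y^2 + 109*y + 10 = -10*y^3 + y^2*(100*m + 30) + y*(-160*m^2 + 360*m + 700)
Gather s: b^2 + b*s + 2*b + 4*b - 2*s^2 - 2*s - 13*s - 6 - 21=b^2 + 6*b - 2*s^2 + s*(b - 15) - 27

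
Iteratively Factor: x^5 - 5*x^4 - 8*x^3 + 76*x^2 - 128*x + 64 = (x - 1)*(x^4 - 4*x^3 - 12*x^2 + 64*x - 64) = (x - 4)*(x - 1)*(x^3 - 12*x + 16) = (x - 4)*(x - 2)*(x - 1)*(x^2 + 2*x - 8) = (x - 4)*(x - 2)*(x - 1)*(x + 4)*(x - 2)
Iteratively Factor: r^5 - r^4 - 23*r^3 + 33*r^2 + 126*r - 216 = (r - 3)*(r^4 + 2*r^3 - 17*r^2 - 18*r + 72) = (r - 3)*(r + 4)*(r^3 - 2*r^2 - 9*r + 18) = (r - 3)*(r + 3)*(r + 4)*(r^2 - 5*r + 6) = (r - 3)^2*(r + 3)*(r + 4)*(r - 2)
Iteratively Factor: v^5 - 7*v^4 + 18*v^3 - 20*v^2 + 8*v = (v - 2)*(v^4 - 5*v^3 + 8*v^2 - 4*v) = (v - 2)^2*(v^3 - 3*v^2 + 2*v) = v*(v - 2)^2*(v^2 - 3*v + 2) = v*(v - 2)^2*(v - 1)*(v - 2)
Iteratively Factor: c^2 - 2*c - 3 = (c + 1)*(c - 3)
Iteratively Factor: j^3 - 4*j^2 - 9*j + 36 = (j - 3)*(j^2 - j - 12) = (j - 3)*(j + 3)*(j - 4)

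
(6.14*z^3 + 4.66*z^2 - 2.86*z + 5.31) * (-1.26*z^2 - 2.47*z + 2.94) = -7.7364*z^5 - 21.0374*z^4 + 10.145*z^3 + 14.074*z^2 - 21.5241*z + 15.6114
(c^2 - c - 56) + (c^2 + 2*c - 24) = 2*c^2 + c - 80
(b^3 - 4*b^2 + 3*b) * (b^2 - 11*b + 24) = b^5 - 15*b^4 + 71*b^3 - 129*b^2 + 72*b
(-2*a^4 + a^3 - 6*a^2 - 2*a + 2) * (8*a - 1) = -16*a^5 + 10*a^4 - 49*a^3 - 10*a^2 + 18*a - 2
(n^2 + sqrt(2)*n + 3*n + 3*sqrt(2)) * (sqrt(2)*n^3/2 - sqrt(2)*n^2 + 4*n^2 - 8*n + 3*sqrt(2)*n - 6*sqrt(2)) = sqrt(2)*n^5/2 + sqrt(2)*n^4/2 + 5*n^4 + 5*n^3 + 4*sqrt(2)*n^3 - 24*n^2 + 7*sqrt(2)*n^2 - 42*sqrt(2)*n + 6*n - 36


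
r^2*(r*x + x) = r^3*x + r^2*x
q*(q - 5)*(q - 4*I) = q^3 - 5*q^2 - 4*I*q^2 + 20*I*q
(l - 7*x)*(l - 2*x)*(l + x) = l^3 - 8*l^2*x + 5*l*x^2 + 14*x^3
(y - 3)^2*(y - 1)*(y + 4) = y^4 - 3*y^3 - 13*y^2 + 51*y - 36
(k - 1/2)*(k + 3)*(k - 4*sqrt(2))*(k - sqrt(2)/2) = k^4 - 9*sqrt(2)*k^3/2 + 5*k^3/2 - 45*sqrt(2)*k^2/4 + 5*k^2/2 + 27*sqrt(2)*k/4 + 10*k - 6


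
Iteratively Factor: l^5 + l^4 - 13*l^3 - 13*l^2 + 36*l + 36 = (l - 2)*(l^4 + 3*l^3 - 7*l^2 - 27*l - 18) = (l - 3)*(l - 2)*(l^3 + 6*l^2 + 11*l + 6) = (l - 3)*(l - 2)*(l + 2)*(l^2 + 4*l + 3) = (l - 3)*(l - 2)*(l + 1)*(l + 2)*(l + 3)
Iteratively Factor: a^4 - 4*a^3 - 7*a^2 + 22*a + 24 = (a - 4)*(a^3 - 7*a - 6) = (a - 4)*(a + 2)*(a^2 - 2*a - 3) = (a - 4)*(a - 3)*(a + 2)*(a + 1)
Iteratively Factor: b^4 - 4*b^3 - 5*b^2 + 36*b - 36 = (b - 2)*(b^3 - 2*b^2 - 9*b + 18) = (b - 2)*(b + 3)*(b^2 - 5*b + 6) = (b - 3)*(b - 2)*(b + 3)*(b - 2)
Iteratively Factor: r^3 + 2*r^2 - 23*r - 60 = (r + 3)*(r^2 - r - 20) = (r - 5)*(r + 3)*(r + 4)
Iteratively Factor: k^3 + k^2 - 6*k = (k - 2)*(k^2 + 3*k) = k*(k - 2)*(k + 3)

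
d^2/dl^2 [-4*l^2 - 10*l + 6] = -8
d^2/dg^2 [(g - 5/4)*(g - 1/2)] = 2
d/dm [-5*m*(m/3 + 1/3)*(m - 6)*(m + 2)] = -20*m^3/3 + 15*m^2 + 160*m/3 + 20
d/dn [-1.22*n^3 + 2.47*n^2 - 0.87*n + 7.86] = -3.66*n^2 + 4.94*n - 0.87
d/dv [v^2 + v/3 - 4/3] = 2*v + 1/3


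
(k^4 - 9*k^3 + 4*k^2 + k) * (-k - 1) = -k^5 + 8*k^4 + 5*k^3 - 5*k^2 - k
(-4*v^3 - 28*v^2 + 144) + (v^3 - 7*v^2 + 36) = -3*v^3 - 35*v^2 + 180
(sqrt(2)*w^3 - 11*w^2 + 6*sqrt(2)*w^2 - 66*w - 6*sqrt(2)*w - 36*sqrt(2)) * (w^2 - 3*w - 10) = sqrt(2)*w^5 - 11*w^4 + 3*sqrt(2)*w^4 - 34*sqrt(2)*w^3 - 33*w^3 - 78*sqrt(2)*w^2 + 308*w^2 + 168*sqrt(2)*w + 660*w + 360*sqrt(2)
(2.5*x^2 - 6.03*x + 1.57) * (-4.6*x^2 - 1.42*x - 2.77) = -11.5*x^4 + 24.188*x^3 - 5.5844*x^2 + 14.4737*x - 4.3489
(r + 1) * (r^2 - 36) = r^3 + r^2 - 36*r - 36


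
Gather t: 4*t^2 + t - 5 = 4*t^2 + t - 5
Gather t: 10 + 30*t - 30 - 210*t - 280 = -180*t - 300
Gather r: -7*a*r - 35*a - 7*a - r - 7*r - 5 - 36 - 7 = -42*a + r*(-7*a - 8) - 48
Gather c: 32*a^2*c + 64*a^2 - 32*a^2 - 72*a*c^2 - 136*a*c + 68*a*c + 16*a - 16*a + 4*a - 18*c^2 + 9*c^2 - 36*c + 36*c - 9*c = 32*a^2 + 4*a + c^2*(-72*a - 9) + c*(32*a^2 - 68*a - 9)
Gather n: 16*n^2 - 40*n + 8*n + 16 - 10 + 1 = 16*n^2 - 32*n + 7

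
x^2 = x^2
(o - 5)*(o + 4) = o^2 - o - 20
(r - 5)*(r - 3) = r^2 - 8*r + 15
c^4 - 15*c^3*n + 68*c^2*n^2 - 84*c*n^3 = c*(c - 7*n)*(c - 6*n)*(c - 2*n)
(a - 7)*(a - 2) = a^2 - 9*a + 14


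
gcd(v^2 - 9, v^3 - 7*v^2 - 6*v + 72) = v + 3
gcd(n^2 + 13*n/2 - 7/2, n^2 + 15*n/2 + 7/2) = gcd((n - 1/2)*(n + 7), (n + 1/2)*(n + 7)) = n + 7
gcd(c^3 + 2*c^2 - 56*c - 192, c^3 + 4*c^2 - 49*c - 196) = c + 4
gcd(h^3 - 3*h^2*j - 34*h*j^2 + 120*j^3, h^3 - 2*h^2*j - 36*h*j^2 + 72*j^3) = h + 6*j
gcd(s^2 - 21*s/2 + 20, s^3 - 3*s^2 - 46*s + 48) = s - 8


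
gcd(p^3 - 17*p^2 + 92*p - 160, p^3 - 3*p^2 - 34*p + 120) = p^2 - 9*p + 20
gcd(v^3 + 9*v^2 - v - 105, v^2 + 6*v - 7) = v + 7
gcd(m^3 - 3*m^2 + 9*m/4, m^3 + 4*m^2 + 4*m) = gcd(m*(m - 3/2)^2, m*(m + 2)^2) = m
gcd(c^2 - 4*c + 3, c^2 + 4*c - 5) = c - 1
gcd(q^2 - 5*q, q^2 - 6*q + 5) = q - 5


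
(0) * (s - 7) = 0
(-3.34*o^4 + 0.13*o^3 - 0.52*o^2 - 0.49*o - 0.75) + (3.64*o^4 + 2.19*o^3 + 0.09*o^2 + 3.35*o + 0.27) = 0.3*o^4 + 2.32*o^3 - 0.43*o^2 + 2.86*o - 0.48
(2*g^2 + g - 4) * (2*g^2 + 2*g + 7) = 4*g^4 + 6*g^3 + 8*g^2 - g - 28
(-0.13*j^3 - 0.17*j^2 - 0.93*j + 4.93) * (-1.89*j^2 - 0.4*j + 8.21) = 0.2457*j^5 + 0.3733*j^4 + 0.7584*j^3 - 10.3414*j^2 - 9.6073*j + 40.4753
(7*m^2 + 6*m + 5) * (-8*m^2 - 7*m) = -56*m^4 - 97*m^3 - 82*m^2 - 35*m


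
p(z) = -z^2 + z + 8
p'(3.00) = -5.00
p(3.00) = 2.00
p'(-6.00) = 13.00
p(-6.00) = -34.00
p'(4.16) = -7.32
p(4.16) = -5.15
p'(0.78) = -0.56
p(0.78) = 8.17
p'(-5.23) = 11.46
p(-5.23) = -24.58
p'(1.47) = -1.94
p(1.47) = 7.31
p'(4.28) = -7.56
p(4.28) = -6.04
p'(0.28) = 0.44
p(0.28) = 8.20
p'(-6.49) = 13.98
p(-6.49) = -40.61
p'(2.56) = -4.12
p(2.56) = 4.01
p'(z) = 1 - 2*z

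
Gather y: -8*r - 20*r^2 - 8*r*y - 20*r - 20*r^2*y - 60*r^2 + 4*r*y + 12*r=-80*r^2 - 16*r + y*(-20*r^2 - 4*r)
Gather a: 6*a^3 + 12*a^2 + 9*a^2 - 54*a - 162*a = 6*a^3 + 21*a^2 - 216*a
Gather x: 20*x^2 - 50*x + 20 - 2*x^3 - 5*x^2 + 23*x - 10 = -2*x^3 + 15*x^2 - 27*x + 10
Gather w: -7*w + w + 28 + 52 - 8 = 72 - 6*w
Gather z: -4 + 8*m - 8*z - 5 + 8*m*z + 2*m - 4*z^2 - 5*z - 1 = 10*m - 4*z^2 + z*(8*m - 13) - 10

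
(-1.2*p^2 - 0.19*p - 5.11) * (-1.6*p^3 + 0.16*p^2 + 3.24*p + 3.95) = 1.92*p^5 + 0.112*p^4 + 4.2576*p^3 - 6.1732*p^2 - 17.3069*p - 20.1845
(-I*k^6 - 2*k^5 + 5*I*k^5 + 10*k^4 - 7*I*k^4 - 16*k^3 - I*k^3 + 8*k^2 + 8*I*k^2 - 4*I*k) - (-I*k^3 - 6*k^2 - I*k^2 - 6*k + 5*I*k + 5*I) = -I*k^6 - 2*k^5 + 5*I*k^5 + 10*k^4 - 7*I*k^4 - 16*k^3 + 14*k^2 + 9*I*k^2 + 6*k - 9*I*k - 5*I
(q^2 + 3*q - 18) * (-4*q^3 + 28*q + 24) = -4*q^5 - 12*q^4 + 100*q^3 + 108*q^2 - 432*q - 432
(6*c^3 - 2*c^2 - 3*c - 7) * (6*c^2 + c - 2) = 36*c^5 - 6*c^4 - 32*c^3 - 41*c^2 - c + 14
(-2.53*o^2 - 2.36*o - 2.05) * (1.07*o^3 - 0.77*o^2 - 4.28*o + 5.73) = -2.7071*o^5 - 0.5771*o^4 + 10.4521*o^3 - 2.8176*o^2 - 4.7488*o - 11.7465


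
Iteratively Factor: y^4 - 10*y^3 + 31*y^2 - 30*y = (y - 3)*(y^3 - 7*y^2 + 10*y) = (y - 5)*(y - 3)*(y^2 - 2*y) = y*(y - 5)*(y - 3)*(y - 2)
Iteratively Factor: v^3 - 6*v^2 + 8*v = (v)*(v^2 - 6*v + 8) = v*(v - 4)*(v - 2)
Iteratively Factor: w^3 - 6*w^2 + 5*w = (w - 5)*(w^2 - w) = (w - 5)*(w - 1)*(w)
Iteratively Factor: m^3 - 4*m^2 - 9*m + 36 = (m - 4)*(m^2 - 9) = (m - 4)*(m + 3)*(m - 3)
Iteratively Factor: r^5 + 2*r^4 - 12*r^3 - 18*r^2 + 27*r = (r + 3)*(r^4 - r^3 - 9*r^2 + 9*r) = (r - 1)*(r + 3)*(r^3 - 9*r) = (r - 1)*(r + 3)^2*(r^2 - 3*r) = r*(r - 1)*(r + 3)^2*(r - 3)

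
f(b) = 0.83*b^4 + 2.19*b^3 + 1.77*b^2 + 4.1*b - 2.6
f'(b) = 3.32*b^3 + 6.57*b^2 + 3.54*b + 4.1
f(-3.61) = 43.60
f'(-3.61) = -79.25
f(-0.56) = -4.64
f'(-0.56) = 3.59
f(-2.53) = -3.10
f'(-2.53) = -16.57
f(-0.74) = -5.30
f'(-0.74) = 3.73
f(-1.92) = -8.17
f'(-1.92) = -1.98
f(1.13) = 8.81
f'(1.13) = 21.28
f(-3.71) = 51.96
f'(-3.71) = -88.14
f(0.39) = -0.58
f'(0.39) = 6.68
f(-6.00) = 639.16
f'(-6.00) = -497.74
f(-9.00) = 3952.99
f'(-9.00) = -1915.87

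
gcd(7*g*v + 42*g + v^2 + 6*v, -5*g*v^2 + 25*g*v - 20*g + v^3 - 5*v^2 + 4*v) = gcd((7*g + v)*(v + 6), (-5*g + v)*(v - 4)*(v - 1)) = 1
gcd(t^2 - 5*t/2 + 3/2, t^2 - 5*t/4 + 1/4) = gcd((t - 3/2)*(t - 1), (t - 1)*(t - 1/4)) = t - 1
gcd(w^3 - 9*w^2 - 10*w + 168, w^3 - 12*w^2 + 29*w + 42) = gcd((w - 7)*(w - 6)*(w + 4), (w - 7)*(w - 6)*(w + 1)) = w^2 - 13*w + 42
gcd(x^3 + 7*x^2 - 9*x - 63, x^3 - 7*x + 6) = x + 3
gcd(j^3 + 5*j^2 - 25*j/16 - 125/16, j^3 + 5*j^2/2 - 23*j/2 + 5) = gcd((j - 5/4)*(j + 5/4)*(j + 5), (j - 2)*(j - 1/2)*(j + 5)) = j + 5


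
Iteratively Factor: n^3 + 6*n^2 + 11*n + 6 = (n + 2)*(n^2 + 4*n + 3) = (n + 1)*(n + 2)*(n + 3)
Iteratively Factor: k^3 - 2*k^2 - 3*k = (k - 3)*(k^2 + k) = k*(k - 3)*(k + 1)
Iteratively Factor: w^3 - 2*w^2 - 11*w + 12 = (w + 3)*(w^2 - 5*w + 4) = (w - 1)*(w + 3)*(w - 4)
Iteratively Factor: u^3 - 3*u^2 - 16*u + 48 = (u - 4)*(u^2 + u - 12) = (u - 4)*(u - 3)*(u + 4)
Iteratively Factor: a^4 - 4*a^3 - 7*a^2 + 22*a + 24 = (a - 3)*(a^3 - a^2 - 10*a - 8) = (a - 4)*(a - 3)*(a^2 + 3*a + 2) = (a - 4)*(a - 3)*(a + 2)*(a + 1)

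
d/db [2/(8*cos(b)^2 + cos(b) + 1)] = 2*(16*cos(b) + 1)*sin(b)/(8*cos(b)^2 + cos(b) + 1)^2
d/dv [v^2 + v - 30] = 2*v + 1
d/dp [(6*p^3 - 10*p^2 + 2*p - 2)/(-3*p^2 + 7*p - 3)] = 2*(-9*p^4 + 42*p^3 - 59*p^2 + 24*p + 4)/(9*p^4 - 42*p^3 + 67*p^2 - 42*p + 9)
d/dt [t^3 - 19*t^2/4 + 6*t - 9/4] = 3*t^2 - 19*t/2 + 6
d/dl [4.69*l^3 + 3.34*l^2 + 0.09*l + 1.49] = 14.07*l^2 + 6.68*l + 0.09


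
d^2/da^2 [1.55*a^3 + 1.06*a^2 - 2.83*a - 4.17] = 9.3*a + 2.12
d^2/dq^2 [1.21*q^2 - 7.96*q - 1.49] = 2.42000000000000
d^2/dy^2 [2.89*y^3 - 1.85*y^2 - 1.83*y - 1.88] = 17.34*y - 3.7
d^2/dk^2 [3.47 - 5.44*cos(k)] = 5.44*cos(k)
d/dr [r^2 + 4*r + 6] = 2*r + 4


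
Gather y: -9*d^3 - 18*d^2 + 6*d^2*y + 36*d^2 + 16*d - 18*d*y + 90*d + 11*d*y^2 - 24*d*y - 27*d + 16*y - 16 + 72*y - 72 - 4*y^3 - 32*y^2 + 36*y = -9*d^3 + 18*d^2 + 79*d - 4*y^3 + y^2*(11*d - 32) + y*(6*d^2 - 42*d + 124) - 88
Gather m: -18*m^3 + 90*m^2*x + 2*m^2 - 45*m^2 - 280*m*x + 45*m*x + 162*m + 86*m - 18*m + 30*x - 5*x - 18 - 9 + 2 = -18*m^3 + m^2*(90*x - 43) + m*(230 - 235*x) + 25*x - 25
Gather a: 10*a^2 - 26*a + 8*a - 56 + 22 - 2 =10*a^2 - 18*a - 36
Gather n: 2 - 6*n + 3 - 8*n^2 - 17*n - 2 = -8*n^2 - 23*n + 3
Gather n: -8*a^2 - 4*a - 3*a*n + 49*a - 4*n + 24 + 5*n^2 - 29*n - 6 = -8*a^2 + 45*a + 5*n^2 + n*(-3*a - 33) + 18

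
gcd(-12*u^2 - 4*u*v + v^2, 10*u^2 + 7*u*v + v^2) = 2*u + v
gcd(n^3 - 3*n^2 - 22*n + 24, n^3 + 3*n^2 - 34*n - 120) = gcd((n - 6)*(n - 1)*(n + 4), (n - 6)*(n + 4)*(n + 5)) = n^2 - 2*n - 24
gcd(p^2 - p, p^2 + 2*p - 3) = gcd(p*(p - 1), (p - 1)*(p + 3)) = p - 1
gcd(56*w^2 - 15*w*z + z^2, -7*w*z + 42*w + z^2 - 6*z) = -7*w + z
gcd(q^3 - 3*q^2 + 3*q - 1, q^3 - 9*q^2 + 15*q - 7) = q^2 - 2*q + 1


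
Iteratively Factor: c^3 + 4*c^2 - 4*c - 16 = (c - 2)*(c^2 + 6*c + 8) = (c - 2)*(c + 2)*(c + 4)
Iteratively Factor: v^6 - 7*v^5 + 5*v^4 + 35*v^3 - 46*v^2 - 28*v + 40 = (v - 1)*(v^5 - 6*v^4 - v^3 + 34*v^2 - 12*v - 40) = (v - 1)*(v + 2)*(v^4 - 8*v^3 + 15*v^2 + 4*v - 20) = (v - 2)*(v - 1)*(v + 2)*(v^3 - 6*v^2 + 3*v + 10) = (v - 2)^2*(v - 1)*(v + 2)*(v^2 - 4*v - 5) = (v - 2)^2*(v - 1)*(v + 1)*(v + 2)*(v - 5)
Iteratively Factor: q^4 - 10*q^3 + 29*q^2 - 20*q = (q - 5)*(q^3 - 5*q^2 + 4*q) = q*(q - 5)*(q^2 - 5*q + 4) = q*(q - 5)*(q - 4)*(q - 1)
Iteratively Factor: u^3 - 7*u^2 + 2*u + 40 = (u - 4)*(u^2 - 3*u - 10) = (u - 5)*(u - 4)*(u + 2)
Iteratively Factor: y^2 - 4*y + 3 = (y - 1)*(y - 3)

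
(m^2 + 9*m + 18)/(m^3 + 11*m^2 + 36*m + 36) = 1/(m + 2)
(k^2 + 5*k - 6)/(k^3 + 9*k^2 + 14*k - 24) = 1/(k + 4)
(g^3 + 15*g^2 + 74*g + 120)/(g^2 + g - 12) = (g^2 + 11*g + 30)/(g - 3)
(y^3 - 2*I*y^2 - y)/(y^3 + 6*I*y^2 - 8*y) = (y^2 - 2*I*y - 1)/(y^2 + 6*I*y - 8)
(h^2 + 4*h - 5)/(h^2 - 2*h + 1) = (h + 5)/(h - 1)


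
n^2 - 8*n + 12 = (n - 6)*(n - 2)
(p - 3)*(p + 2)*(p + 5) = p^3 + 4*p^2 - 11*p - 30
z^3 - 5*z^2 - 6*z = z*(z - 6)*(z + 1)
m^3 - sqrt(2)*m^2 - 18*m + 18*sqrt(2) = (m - 3*sqrt(2))*(m - sqrt(2))*(m + 3*sqrt(2))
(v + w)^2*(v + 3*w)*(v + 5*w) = v^4 + 10*v^3*w + 32*v^2*w^2 + 38*v*w^3 + 15*w^4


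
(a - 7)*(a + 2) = a^2 - 5*a - 14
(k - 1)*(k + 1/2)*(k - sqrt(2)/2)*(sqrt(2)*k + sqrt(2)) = sqrt(2)*k^4 - k^3 + sqrt(2)*k^3/2 - sqrt(2)*k^2 - k^2/2 - sqrt(2)*k/2 + k + 1/2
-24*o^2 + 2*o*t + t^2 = (-4*o + t)*(6*o + t)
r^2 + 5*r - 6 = (r - 1)*(r + 6)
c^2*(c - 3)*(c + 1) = c^4 - 2*c^3 - 3*c^2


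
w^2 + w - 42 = (w - 6)*(w + 7)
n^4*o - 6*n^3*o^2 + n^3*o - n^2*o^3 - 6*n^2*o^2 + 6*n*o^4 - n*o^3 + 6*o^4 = (n - 6*o)*(n - o)*(n + o)*(n*o + o)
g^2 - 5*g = g*(g - 5)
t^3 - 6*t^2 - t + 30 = (t - 5)*(t - 3)*(t + 2)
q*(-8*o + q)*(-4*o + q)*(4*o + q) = 128*o^3*q - 16*o^2*q^2 - 8*o*q^3 + q^4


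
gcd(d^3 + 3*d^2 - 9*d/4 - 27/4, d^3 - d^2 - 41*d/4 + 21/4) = d + 3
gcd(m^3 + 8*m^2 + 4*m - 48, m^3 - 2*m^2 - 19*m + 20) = m + 4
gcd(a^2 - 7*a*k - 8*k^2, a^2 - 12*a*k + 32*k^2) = a - 8*k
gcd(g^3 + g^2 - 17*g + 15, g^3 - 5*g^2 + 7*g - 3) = g^2 - 4*g + 3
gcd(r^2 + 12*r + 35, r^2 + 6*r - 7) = r + 7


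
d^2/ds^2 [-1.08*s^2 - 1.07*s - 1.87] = -2.16000000000000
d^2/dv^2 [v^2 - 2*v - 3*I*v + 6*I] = 2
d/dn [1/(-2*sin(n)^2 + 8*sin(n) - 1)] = 4*(sin(n) - 2)*cos(n)/(-8*sin(n) - cos(2*n) + 2)^2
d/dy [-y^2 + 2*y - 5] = 2 - 2*y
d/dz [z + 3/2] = 1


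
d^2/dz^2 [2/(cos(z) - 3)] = 2*(sin(z)^2 - 3*cos(z) + 1)/(cos(z) - 3)^3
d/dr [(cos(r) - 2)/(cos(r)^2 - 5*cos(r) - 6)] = (cos(r)^2 - 4*cos(r) + 16)*sin(r)/(sin(r)^2 + 5*cos(r) + 5)^2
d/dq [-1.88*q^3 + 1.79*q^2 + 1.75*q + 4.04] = -5.64*q^2 + 3.58*q + 1.75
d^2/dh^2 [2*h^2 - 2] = 4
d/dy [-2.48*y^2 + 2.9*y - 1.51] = 2.9 - 4.96*y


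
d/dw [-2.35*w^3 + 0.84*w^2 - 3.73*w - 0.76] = -7.05*w^2 + 1.68*w - 3.73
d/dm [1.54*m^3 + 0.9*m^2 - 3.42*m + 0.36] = 4.62*m^2 + 1.8*m - 3.42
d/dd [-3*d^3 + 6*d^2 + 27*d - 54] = -9*d^2 + 12*d + 27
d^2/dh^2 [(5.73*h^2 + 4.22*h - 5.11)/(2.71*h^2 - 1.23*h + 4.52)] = (100.183822*h^3 - 646.297602*h^2 - 207.950766*h + 390.780394)/(19.902511*h^6 - 27.099729*h^5 + 111.885873*h^4 - 92.259963*h^3 + 186.614076*h^2 - 75.388176*h + 92.345408)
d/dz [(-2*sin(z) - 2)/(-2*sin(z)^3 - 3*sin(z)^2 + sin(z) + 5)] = 2*(-9*sin(z)^2 - 9*sin(z) + sin(3*z) - 4)*cos(z)/(2*sin(z)^3 + 3*sin(z)^2 - sin(z) - 5)^2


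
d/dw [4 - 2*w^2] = -4*w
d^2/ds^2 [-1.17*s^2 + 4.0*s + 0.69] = -2.34000000000000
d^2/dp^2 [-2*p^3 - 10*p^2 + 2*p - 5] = -12*p - 20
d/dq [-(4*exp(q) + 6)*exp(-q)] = 6*exp(-q)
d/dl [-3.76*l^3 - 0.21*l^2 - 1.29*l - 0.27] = -11.28*l^2 - 0.42*l - 1.29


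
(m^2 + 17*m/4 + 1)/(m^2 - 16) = (m + 1/4)/(m - 4)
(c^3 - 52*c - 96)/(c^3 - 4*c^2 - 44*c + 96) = (c + 2)/(c - 2)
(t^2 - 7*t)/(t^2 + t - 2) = t*(t - 7)/(t^2 + t - 2)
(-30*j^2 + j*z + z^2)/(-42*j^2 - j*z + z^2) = (-5*j + z)/(-7*j + z)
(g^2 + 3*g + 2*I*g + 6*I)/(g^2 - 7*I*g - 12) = (g^2 + g*(3 + 2*I) + 6*I)/(g^2 - 7*I*g - 12)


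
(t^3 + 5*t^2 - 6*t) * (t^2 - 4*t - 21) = t^5 + t^4 - 47*t^3 - 81*t^2 + 126*t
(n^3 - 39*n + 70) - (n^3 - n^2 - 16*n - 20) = n^2 - 23*n + 90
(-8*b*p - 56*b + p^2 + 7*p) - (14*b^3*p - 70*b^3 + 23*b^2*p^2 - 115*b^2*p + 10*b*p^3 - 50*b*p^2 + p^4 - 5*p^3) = -14*b^3*p + 70*b^3 - 23*b^2*p^2 + 115*b^2*p - 10*b*p^3 + 50*b*p^2 - 8*b*p - 56*b - p^4 + 5*p^3 + p^2 + 7*p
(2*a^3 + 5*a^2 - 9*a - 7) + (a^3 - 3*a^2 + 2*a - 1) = 3*a^3 + 2*a^2 - 7*a - 8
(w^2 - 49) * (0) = 0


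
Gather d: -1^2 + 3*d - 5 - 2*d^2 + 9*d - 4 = -2*d^2 + 12*d - 10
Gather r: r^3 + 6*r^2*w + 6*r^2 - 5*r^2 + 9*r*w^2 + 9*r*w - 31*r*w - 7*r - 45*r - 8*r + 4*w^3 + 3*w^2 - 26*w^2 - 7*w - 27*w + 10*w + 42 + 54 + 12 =r^3 + r^2*(6*w + 1) + r*(9*w^2 - 22*w - 60) + 4*w^3 - 23*w^2 - 24*w + 108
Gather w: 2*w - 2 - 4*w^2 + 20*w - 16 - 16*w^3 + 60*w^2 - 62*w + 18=-16*w^3 + 56*w^2 - 40*w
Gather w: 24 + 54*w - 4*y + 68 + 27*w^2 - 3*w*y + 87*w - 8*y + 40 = 27*w^2 + w*(141 - 3*y) - 12*y + 132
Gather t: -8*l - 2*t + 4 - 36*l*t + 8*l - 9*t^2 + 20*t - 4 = -9*t^2 + t*(18 - 36*l)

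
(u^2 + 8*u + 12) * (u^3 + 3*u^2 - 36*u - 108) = u^5 + 11*u^4 - 360*u^2 - 1296*u - 1296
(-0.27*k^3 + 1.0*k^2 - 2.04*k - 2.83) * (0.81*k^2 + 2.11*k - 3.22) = -0.2187*k^5 + 0.2403*k^4 + 1.327*k^3 - 9.8167*k^2 + 0.597500000000001*k + 9.1126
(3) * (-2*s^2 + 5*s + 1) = -6*s^2 + 15*s + 3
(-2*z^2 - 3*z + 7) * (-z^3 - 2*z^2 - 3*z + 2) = 2*z^5 + 7*z^4 + 5*z^3 - 9*z^2 - 27*z + 14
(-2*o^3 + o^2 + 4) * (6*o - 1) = -12*o^4 + 8*o^3 - o^2 + 24*o - 4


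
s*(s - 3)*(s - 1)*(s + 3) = s^4 - s^3 - 9*s^2 + 9*s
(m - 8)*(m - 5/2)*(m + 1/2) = m^3 - 10*m^2 + 59*m/4 + 10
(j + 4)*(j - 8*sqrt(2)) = j^2 - 8*sqrt(2)*j + 4*j - 32*sqrt(2)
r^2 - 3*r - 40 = (r - 8)*(r + 5)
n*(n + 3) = n^2 + 3*n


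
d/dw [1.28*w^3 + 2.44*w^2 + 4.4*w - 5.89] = 3.84*w^2 + 4.88*w + 4.4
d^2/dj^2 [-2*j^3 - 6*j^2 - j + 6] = -12*j - 12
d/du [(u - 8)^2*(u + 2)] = (u - 8)*(3*u - 4)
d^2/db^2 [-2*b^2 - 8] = -4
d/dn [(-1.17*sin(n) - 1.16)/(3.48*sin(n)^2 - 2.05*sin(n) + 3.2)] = (4.0716*sin(n)^2 + 8.0736*sin(n) - 6.122)*cos(n)/(12.1104*sin(n)^4 - 14.268*sin(n)^3 + 26.4745*sin(n)^2 - 13.12*sin(n) + 10.24)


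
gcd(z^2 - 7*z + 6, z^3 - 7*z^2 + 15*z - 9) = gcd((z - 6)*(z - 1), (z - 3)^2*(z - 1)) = z - 1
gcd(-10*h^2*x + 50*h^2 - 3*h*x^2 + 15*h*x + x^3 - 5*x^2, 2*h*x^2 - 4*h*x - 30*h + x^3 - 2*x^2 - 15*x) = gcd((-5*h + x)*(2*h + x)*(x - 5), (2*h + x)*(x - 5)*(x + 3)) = 2*h*x - 10*h + x^2 - 5*x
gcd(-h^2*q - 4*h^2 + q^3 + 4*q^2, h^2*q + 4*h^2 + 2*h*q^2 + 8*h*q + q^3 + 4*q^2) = h*q + 4*h + q^2 + 4*q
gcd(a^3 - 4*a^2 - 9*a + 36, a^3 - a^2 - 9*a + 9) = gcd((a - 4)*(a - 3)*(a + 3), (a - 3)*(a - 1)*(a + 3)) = a^2 - 9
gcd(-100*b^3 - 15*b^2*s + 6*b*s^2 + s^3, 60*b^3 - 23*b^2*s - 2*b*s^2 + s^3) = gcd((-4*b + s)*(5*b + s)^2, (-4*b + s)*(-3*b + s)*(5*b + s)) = -20*b^2 + b*s + s^2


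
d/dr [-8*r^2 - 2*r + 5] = -16*r - 2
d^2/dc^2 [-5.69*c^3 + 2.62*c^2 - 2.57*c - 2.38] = 5.24 - 34.14*c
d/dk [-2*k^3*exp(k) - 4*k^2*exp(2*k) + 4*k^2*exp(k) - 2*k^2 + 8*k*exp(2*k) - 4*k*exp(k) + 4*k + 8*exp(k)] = -2*k^3*exp(k) - 8*k^2*exp(2*k) - 2*k^2*exp(k) + 8*k*exp(2*k) + 4*k*exp(k) - 4*k + 8*exp(2*k) + 4*exp(k) + 4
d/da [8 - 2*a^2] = -4*a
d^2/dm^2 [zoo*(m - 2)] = 0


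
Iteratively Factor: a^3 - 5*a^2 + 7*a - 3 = (a - 1)*(a^2 - 4*a + 3) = (a - 1)^2*(a - 3)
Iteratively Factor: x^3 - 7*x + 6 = (x - 2)*(x^2 + 2*x - 3) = (x - 2)*(x + 3)*(x - 1)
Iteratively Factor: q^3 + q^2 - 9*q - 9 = (q - 3)*(q^2 + 4*q + 3) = (q - 3)*(q + 1)*(q + 3)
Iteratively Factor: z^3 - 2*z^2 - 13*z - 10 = (z + 1)*(z^2 - 3*z - 10) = (z + 1)*(z + 2)*(z - 5)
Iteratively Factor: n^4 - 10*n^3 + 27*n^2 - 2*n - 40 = (n - 4)*(n^3 - 6*n^2 + 3*n + 10) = (n - 5)*(n - 4)*(n^2 - n - 2) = (n - 5)*(n - 4)*(n + 1)*(n - 2)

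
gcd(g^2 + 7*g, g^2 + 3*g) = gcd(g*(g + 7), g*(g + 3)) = g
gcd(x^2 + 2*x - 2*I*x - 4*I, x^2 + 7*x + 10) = x + 2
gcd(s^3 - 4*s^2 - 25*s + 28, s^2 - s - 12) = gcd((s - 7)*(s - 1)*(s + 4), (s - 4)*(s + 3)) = 1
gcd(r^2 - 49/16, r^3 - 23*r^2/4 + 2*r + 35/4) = r - 7/4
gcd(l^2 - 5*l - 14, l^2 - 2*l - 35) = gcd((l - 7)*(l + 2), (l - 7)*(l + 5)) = l - 7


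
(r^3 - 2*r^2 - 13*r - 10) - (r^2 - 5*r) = r^3 - 3*r^2 - 8*r - 10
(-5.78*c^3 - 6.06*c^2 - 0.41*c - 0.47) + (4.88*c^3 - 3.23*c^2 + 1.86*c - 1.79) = -0.9*c^3 - 9.29*c^2 + 1.45*c - 2.26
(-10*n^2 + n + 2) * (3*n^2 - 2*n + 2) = -30*n^4 + 23*n^3 - 16*n^2 - 2*n + 4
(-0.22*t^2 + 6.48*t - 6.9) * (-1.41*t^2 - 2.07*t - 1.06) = 0.3102*t^4 - 8.6814*t^3 - 3.4514*t^2 + 7.4142*t + 7.314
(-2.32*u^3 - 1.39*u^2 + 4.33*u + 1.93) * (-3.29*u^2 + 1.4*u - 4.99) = 7.6328*u^5 + 1.3251*u^4 - 4.6149*u^3 + 6.6484*u^2 - 18.9047*u - 9.6307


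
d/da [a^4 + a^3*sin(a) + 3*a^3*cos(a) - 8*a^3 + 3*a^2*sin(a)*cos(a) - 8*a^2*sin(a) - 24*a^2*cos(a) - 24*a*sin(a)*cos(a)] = -3*a^3*sin(a) + a^3*cos(a) + 4*a^3 + 27*a^2*sin(a) + a^2*cos(a) + 3*a^2*cos(2*a) - 24*a^2 - 16*a*sin(a) + 3*a*sin(2*a) - 48*a*cos(a) - 24*a*cos(2*a) - 12*sin(2*a)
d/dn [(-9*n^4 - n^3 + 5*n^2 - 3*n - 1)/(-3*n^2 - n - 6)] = (54*n^5 + 30*n^4 + 218*n^3 + 4*n^2 - 66*n + 17)/(9*n^4 + 6*n^3 + 37*n^2 + 12*n + 36)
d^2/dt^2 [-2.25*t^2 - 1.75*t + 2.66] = -4.50000000000000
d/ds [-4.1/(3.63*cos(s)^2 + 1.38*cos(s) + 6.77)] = -(29.766*cos(s) + 5.658)*sin(s)/(3.63*cos(s)^2 + 1.38*cos(s) + 6.77)^2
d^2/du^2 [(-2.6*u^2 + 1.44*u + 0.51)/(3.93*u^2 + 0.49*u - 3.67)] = (54.494952*u^3 - 177.738966*u^2 + 130.508226*u - 49.902712)/(60.698457*u^6 + 22.704003*u^5 - 167.21757*u^4 - 42.286265*u^3 + 156.15483*u^2 + 19.799283*u - 49.430863)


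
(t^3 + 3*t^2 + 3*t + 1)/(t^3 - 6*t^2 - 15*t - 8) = (t + 1)/(t - 8)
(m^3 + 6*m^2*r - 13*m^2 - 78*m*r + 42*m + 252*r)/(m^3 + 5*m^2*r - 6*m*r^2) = (-m^2 + 13*m - 42)/(m*(-m + r))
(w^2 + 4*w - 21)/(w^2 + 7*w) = (w - 3)/w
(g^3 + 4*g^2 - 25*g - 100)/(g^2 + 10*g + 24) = (g^2 - 25)/(g + 6)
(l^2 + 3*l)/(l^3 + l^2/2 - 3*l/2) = 2*(l + 3)/(2*l^2 + l - 3)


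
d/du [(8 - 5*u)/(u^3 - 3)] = (10*u^3 - 24*u^2 + 15)/(u^6 - 6*u^3 + 9)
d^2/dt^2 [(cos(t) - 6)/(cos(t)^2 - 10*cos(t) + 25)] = (145*cos(t)/4 + 2*cos(2*t) - cos(3*t)/4 - 14)/(cos(t) - 5)^4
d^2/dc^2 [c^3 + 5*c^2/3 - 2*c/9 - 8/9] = 6*c + 10/3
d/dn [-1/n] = n^(-2)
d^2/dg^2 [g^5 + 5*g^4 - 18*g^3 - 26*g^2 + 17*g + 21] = 20*g^3 + 60*g^2 - 108*g - 52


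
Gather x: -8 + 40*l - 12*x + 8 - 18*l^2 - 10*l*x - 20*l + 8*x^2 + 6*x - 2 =-18*l^2 + 20*l + 8*x^2 + x*(-10*l - 6) - 2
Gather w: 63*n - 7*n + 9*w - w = 56*n + 8*w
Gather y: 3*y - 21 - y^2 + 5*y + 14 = -y^2 + 8*y - 7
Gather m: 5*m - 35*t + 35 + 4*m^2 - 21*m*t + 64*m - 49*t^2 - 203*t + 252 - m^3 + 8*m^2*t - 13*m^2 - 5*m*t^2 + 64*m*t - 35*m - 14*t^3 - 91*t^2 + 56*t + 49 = -m^3 + m^2*(8*t - 9) + m*(-5*t^2 + 43*t + 34) - 14*t^3 - 140*t^2 - 182*t + 336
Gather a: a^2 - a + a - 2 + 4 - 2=a^2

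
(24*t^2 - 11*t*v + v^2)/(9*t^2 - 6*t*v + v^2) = (8*t - v)/(3*t - v)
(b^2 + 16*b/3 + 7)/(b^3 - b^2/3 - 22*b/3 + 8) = (3*b + 7)/(3*b^2 - 10*b + 8)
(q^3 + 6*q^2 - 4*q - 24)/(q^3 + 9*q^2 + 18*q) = (q^2 - 4)/(q*(q + 3))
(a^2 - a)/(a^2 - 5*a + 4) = a/(a - 4)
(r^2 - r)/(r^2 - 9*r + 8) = r/(r - 8)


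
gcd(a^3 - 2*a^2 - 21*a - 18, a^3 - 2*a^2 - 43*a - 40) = a + 1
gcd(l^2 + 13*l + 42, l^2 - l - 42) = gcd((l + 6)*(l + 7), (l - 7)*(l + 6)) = l + 6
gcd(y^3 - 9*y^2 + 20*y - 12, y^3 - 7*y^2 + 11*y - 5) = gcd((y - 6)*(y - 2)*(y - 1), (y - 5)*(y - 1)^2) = y - 1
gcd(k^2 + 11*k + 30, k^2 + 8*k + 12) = k + 6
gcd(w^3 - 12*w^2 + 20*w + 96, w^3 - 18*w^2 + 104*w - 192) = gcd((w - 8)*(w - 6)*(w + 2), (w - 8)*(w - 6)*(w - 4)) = w^2 - 14*w + 48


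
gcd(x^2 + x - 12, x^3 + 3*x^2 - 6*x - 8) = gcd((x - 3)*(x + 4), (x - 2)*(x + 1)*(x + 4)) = x + 4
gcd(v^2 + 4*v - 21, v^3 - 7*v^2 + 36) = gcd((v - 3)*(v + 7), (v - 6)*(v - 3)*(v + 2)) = v - 3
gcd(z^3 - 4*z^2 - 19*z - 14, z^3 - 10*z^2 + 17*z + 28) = z^2 - 6*z - 7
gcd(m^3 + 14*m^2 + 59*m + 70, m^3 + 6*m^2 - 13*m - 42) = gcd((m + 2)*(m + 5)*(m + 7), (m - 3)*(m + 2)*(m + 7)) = m^2 + 9*m + 14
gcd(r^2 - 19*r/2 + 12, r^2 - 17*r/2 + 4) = r - 8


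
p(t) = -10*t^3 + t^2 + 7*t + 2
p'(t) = -30*t^2 + 2*t + 7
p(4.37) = -782.85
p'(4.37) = -557.17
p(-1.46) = 25.03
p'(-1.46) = -59.87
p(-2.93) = 241.61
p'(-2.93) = -256.41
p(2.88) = -208.42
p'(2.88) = -236.07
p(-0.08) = 1.45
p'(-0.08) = 6.65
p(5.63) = -1711.43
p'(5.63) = -932.65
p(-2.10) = 84.32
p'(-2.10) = -129.50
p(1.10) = -2.40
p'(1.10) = -27.10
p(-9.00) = 7310.00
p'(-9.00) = -2441.00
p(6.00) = -2080.00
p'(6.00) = -1061.00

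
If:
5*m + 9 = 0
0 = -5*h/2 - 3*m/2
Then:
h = 27/25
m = -9/5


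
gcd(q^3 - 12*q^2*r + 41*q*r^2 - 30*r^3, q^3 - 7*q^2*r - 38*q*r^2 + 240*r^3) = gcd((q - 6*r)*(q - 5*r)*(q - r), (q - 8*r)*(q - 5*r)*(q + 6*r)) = q - 5*r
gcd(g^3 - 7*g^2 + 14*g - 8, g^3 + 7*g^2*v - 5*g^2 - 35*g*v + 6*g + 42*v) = g - 2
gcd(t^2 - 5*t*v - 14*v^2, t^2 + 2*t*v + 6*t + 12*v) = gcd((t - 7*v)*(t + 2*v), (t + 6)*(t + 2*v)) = t + 2*v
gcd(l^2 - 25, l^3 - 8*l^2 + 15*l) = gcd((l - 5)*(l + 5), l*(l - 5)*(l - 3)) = l - 5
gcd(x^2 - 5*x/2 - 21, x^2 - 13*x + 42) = x - 6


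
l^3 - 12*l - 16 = (l - 4)*(l + 2)^2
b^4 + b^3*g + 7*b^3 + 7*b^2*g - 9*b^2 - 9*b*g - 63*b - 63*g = (b - 3)*(b + 3)*(b + 7)*(b + g)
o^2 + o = o*(o + 1)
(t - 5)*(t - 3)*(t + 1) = t^3 - 7*t^2 + 7*t + 15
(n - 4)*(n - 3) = n^2 - 7*n + 12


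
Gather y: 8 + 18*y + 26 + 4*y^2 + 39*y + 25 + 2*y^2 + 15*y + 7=6*y^2 + 72*y + 66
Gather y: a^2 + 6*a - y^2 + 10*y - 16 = a^2 + 6*a - y^2 + 10*y - 16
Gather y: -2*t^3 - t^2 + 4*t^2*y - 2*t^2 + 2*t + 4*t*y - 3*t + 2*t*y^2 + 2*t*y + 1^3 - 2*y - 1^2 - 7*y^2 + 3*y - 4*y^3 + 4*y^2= -2*t^3 - 3*t^2 - t - 4*y^3 + y^2*(2*t - 3) + y*(4*t^2 + 6*t + 1)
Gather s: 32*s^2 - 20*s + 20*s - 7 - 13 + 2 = 32*s^2 - 18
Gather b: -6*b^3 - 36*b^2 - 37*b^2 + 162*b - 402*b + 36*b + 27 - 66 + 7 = -6*b^3 - 73*b^2 - 204*b - 32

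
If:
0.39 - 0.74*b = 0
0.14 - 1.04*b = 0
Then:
No Solution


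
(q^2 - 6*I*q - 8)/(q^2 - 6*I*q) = (q^2 - 6*I*q - 8)/(q*(q - 6*I))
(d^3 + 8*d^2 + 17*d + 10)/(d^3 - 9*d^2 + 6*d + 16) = (d^2 + 7*d + 10)/(d^2 - 10*d + 16)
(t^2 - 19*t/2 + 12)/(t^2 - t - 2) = (-t^2 + 19*t/2 - 12)/(-t^2 + t + 2)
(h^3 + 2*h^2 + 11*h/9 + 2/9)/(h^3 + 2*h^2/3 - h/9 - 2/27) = 3*(h + 1)/(3*h - 1)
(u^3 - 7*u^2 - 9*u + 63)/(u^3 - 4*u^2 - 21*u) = (u - 3)/u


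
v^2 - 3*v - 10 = (v - 5)*(v + 2)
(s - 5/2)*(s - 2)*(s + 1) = s^3 - 7*s^2/2 + s/2 + 5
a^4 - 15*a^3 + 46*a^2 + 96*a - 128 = (a - 8)^2*(a - 1)*(a + 2)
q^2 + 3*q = q*(q + 3)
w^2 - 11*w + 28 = (w - 7)*(w - 4)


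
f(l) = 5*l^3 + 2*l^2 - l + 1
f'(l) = 15*l^2 + 4*l - 1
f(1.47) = 19.73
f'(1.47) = 37.29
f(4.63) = 535.51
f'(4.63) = 339.07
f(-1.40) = -7.40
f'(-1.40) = 22.80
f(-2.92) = -103.51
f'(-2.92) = 115.22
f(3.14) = 172.37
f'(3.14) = 159.45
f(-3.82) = -244.71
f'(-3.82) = 202.61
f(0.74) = 3.38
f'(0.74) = 10.17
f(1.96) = 44.37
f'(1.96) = 64.46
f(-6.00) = -1001.00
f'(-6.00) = 515.00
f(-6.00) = -1001.00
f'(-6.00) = 515.00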